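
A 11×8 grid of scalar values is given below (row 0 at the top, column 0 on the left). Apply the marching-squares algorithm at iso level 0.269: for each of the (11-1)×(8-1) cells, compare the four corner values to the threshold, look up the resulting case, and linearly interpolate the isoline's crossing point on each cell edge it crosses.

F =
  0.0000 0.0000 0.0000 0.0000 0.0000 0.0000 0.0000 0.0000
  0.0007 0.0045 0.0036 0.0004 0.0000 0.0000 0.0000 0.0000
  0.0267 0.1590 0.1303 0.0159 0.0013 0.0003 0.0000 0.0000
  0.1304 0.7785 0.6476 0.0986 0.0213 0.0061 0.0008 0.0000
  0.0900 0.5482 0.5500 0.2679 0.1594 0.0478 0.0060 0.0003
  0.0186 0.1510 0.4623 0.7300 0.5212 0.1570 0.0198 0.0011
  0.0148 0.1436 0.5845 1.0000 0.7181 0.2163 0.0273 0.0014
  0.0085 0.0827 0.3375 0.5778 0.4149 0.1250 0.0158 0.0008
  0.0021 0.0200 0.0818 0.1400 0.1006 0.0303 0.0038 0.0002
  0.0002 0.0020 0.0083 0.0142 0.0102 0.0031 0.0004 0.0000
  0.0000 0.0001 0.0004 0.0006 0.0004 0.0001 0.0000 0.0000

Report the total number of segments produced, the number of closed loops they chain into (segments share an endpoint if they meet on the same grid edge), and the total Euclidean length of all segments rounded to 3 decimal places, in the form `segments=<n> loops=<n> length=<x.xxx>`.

segments=18 loops=1 length=16.030

cell (2,0): code 0100 → (2.178,1.000)–(3.000,0.214)
cell (2,1): code 1100 → (2.268,2.000)–(2.178,1.000)
cell (2,2): code 1000 → (3.000,2.690)–(2.268,2.000)
cell (3,0): code 0110 → (3.000,0.214)–(4.000,0.391)
cell (3,2): code 1001 → (4.000,2.996)–(3.000,2.690)
cell (4,0): code 0010 → (4.000,0.391)–(4.703,1.000)
cell (4,1): code 0111 → (4.703,1.000)–(5.000,1.379)
cell (4,2): code 1101 → (4.002,3.000)–(4.000,2.996)
cell (4,3): code 1100 → (4.303,4.000)–(4.002,3.000)
cell (4,4): code 1000 → (5.000,4.692)–(4.303,4.000)
cell (5,1): code 0110 → (5.000,1.379)–(6.000,1.284)
cell (5,4): code 1001 → (6.000,4.895)–(5.000,4.692)
cell (6,1): code 0110 → (6.000,1.284)–(7.000,1.731)
cell (6,4): code 1001 → (7.000,4.503)–(6.000,4.895)
cell (7,1): code 0010 → (7.000,1.731)–(7.268,2.000)
cell (7,2): code 0011 → (7.268,2.000)–(7.705,3.000)
cell (7,3): code 0011 → (7.705,3.000)–(7.464,4.000)
cell (7,4): code 0001 → (7.464,4.000)–(7.000,4.503)
total: 18 segments, chained into 1 closed loop(s), length Σ = 16.030376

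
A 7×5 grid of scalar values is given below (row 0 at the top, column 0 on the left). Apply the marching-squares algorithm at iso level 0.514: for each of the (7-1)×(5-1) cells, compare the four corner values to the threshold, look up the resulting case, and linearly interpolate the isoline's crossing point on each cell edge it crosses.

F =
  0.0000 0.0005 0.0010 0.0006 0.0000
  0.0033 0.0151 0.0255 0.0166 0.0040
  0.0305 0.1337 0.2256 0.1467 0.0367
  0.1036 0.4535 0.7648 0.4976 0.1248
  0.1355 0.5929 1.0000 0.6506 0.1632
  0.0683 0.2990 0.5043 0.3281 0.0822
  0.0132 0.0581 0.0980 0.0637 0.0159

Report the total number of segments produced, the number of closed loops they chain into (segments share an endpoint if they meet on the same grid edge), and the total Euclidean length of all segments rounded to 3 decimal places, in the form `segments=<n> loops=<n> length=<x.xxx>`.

segments=10 loops=1 length=7.303

cell (2,1): code 0100 → (2.535,2.000)–(3.000,1.194)
cell (2,2): code 1000 → (3.000,2.939)–(2.535,2.000)
cell (3,0): code 0100 → (3.434,1.000)–(4.000,0.828)
cell (3,1): code 1110 → (3.000,1.194)–(3.434,1.000)
cell (3,2): code 1101 → (3.107,3.000)–(3.000,2.939)
cell (3,3): code 1000 → (4.000,3.280)–(3.107,3.000)
cell (4,0): code 0010 → (4.000,0.828)–(4.268,1.000)
cell (4,1): code 0011 → (4.268,1.000)–(4.980,2.000)
cell (4,2): code 0011 → (4.980,2.000)–(4.424,3.000)
cell (4,3): code 0001 → (4.424,3.000)–(4.000,3.280)
total: 10 segments, chained into 1 closed loop(s), length Σ = 7.303497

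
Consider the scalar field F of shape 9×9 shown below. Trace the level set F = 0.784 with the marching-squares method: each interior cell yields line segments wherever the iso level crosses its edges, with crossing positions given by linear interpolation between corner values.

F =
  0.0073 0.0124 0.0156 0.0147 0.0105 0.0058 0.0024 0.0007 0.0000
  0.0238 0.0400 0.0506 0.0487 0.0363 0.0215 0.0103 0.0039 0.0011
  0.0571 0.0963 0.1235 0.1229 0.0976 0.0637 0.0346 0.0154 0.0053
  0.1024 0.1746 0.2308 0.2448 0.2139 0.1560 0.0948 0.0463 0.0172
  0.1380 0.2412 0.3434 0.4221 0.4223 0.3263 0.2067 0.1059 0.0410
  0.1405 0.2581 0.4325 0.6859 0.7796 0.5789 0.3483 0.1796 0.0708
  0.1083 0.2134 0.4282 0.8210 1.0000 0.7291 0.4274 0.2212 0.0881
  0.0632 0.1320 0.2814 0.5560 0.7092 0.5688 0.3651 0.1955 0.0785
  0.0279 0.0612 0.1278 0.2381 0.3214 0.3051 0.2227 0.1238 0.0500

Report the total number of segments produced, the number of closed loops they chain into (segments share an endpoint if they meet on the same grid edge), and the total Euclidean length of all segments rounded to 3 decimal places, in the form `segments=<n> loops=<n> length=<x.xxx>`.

segments=6 loops=1 length=5.203

cell (5,2): code 0100 → (5.726,3.000)–(6.000,2.906)
cell (5,3): code 1100 → (5.020,4.000)–(5.726,3.000)
cell (5,4): code 1000 → (6.000,4.797)–(5.020,4.000)
cell (6,2): code 0010 → (6.000,2.906)–(6.140,3.000)
cell (6,3): code 0011 → (6.140,3.000)–(6.743,4.000)
cell (6,4): code 0001 → (6.743,4.000)–(6.000,4.797)
total: 6 segments, chained into 1 closed loop(s), length Σ = 5.203193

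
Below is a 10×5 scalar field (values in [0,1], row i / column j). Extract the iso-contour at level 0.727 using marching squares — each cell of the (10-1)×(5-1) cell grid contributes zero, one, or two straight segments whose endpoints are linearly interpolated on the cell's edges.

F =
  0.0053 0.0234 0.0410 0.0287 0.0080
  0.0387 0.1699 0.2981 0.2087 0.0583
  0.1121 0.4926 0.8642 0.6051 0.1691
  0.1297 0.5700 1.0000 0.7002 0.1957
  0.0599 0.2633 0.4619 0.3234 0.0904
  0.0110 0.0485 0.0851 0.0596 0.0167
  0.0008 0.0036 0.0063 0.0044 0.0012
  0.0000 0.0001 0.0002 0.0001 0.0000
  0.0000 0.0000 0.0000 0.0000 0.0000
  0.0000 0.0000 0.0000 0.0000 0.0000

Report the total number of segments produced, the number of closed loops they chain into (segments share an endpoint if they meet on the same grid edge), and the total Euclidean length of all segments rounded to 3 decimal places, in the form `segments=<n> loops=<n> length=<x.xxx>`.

cell (1,1): code 0100 → (1.758,2.000)–(2.000,1.631)
cell (1,2): code 1000 → (2.000,2.530)–(1.758,2.000)
cell (2,1): code 0110 → (2.000,1.631)–(3.000,1.365)
cell (2,2): code 1001 → (3.000,2.911)–(2.000,2.530)
cell (3,1): code 0010 → (3.000,1.365)–(3.507,2.000)
cell (3,2): code 0001 → (3.507,2.000)–(3.000,2.911)
total: 6 segments, chained into 1 closed loop(s), length Σ = 4.983941

segments=6 loops=1 length=4.984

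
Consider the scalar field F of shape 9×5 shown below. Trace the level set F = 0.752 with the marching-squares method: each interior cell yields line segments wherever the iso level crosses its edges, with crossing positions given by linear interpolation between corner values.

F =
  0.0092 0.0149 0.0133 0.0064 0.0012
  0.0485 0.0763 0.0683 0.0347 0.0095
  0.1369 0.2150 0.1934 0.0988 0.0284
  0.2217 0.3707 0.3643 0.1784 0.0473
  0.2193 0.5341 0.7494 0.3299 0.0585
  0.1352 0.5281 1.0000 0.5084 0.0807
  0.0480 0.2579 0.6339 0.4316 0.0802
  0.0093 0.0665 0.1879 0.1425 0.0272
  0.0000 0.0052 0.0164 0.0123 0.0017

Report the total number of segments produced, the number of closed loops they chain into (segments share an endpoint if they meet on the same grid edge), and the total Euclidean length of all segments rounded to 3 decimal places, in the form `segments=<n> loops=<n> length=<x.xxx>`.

cell (4,1): code 0100 → (4.010,2.000)–(5.000,1.474)
cell (4,2): code 1000 → (5.000,2.504)–(4.010,2.000)
cell (5,1): code 0010 → (5.000,1.474)–(5.677,2.000)
cell (5,2): code 0001 → (5.677,2.000)–(5.000,2.504)
total: 4 segments, chained into 1 closed loop(s), length Σ = 3.933282

segments=4 loops=1 length=3.933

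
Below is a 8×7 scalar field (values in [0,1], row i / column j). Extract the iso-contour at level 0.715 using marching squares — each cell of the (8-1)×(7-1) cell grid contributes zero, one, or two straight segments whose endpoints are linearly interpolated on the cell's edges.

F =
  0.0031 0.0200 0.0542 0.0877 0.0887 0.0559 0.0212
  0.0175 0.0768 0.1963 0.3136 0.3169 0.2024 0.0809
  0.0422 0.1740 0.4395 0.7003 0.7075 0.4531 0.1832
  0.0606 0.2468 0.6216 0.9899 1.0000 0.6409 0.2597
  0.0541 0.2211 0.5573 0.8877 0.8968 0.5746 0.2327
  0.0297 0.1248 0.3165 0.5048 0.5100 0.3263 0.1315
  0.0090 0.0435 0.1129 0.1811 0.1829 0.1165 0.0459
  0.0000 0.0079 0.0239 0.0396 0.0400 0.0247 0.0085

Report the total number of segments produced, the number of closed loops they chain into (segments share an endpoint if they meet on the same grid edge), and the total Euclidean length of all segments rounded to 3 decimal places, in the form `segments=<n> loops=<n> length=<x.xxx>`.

segments=8 loops=1 length=7.940

cell (2,2): code 0100 → (2.051,3.000)–(3.000,2.254)
cell (2,3): code 1100 → (2.026,4.000)–(2.051,3.000)
cell (2,4): code 1000 → (3.000,4.794)–(2.026,4.000)
cell (3,2): code 0110 → (3.000,2.254)–(4.000,2.477)
cell (3,4): code 1001 → (4.000,4.564)–(3.000,4.794)
cell (4,2): code 0010 → (4.000,2.477)–(4.451,3.000)
cell (4,3): code 0011 → (4.451,3.000)–(4.470,4.000)
cell (4,4): code 0001 → (4.470,4.000)–(4.000,4.564)
total: 8 segments, chained into 1 closed loop(s), length Σ = 7.940174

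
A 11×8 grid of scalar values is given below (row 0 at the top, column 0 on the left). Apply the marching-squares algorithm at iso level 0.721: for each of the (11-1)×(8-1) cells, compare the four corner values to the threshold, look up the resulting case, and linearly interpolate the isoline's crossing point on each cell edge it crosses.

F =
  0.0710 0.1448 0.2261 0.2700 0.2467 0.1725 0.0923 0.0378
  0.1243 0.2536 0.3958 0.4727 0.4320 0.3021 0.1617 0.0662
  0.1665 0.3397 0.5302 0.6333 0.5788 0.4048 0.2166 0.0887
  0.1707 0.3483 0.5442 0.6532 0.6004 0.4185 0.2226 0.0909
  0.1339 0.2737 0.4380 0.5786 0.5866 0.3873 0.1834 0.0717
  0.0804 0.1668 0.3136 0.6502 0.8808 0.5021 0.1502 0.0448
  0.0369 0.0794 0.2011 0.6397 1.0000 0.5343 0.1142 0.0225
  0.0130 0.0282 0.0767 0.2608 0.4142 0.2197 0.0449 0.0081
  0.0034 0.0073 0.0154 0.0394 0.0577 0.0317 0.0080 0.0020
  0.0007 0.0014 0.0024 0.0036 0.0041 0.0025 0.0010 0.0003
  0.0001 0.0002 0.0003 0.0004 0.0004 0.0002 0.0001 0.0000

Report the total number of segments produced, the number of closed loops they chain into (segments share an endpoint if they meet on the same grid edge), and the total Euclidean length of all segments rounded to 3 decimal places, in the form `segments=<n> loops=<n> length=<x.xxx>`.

segments=6 loops=1 length=5.262

cell (4,3): code 0100 → (4.457,4.000)–(5.000,3.307)
cell (4,4): code 1000 → (5.000,4.422)–(4.457,4.000)
cell (5,3): code 0110 → (5.000,3.307)–(6.000,3.226)
cell (5,4): code 1001 → (6.000,4.599)–(5.000,4.422)
cell (6,3): code 0010 → (6.000,3.226)–(6.476,4.000)
cell (6,4): code 0001 → (6.476,4.000)–(6.000,4.599)
total: 6 segments, chained into 1 closed loop(s), length Σ = 5.261611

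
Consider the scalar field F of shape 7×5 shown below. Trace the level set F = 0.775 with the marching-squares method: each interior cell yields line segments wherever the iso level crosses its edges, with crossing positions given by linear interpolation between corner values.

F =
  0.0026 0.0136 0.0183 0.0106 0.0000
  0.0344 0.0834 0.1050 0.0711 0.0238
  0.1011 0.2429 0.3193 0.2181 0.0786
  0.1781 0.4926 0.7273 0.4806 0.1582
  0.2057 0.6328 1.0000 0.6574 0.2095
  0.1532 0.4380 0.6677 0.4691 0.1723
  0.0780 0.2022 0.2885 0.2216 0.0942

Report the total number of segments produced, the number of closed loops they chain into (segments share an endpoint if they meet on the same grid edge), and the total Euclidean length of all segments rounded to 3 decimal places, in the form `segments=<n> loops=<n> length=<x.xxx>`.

cell (3,1): code 0100 → (3.175,2.000)–(4.000,1.387)
cell (3,2): code 1000 → (4.000,2.657)–(3.175,2.000)
cell (4,1): code 0010 → (4.000,1.387)–(4.677,2.000)
cell (4,2): code 0001 → (4.677,2.000)–(4.000,2.657)
total: 4 segments, chained into 1 closed loop(s), length Σ = 3.938743

segments=4 loops=1 length=3.939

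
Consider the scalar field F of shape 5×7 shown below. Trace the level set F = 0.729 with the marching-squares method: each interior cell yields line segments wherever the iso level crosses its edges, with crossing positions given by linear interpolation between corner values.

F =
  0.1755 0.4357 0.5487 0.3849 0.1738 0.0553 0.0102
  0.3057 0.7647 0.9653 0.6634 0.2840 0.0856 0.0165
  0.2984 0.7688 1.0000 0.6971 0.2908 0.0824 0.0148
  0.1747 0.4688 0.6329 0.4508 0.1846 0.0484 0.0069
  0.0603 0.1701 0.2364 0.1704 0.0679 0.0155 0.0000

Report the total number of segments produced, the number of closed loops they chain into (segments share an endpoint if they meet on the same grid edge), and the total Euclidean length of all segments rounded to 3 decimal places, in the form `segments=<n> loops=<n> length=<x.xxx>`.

segments=8 loops=1 length=6.693

cell (0,0): code 0100 → (0.891,1.000)–(1.000,0.922)
cell (0,1): code 1100 → (0.433,2.000)–(0.891,1.000)
cell (0,2): code 1000 → (1.000,2.783)–(0.433,2.000)
cell (1,0): code 0110 → (1.000,0.922)–(2.000,0.915)
cell (1,2): code 1001 → (2.000,2.895)–(1.000,2.783)
cell (2,0): code 0010 → (2.000,0.915)–(2.133,1.000)
cell (2,1): code 0011 → (2.133,1.000)–(2.738,2.000)
cell (2,2): code 0001 → (2.738,2.000)–(2.000,2.895)
total: 8 segments, chained into 1 closed loop(s), length Σ = 6.692920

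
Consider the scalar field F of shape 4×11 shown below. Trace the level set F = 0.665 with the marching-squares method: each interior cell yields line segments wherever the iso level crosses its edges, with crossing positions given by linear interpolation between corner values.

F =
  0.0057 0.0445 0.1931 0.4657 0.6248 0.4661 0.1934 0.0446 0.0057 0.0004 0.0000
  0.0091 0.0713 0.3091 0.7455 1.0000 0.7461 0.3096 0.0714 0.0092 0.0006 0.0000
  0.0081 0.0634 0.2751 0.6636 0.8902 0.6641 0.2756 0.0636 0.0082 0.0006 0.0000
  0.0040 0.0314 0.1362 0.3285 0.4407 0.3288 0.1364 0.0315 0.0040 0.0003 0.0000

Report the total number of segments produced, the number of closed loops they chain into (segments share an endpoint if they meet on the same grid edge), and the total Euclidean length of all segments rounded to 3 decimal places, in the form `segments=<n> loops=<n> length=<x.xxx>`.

segments=10 loops=1 length=7.287

cell (0,2): code 0100 → (0.712,3.000)–(1.000,2.816)
cell (0,3): code 1100 → (0.107,4.000)–(0.712,3.000)
cell (0,4): code 1100 → (0.710,5.000)–(0.107,4.000)
cell (0,5): code 1000 → (1.000,5.186)–(0.710,5.000)
cell (1,2): code 0010 → (1.000,2.816)–(1.983,3.000)
cell (1,3): code 0111 → (1.983,3.000)–(2.000,3.006)
cell (1,4): code 1011 → (2.000,4.996)–(1.989,5.000)
cell (1,5): code 0001 → (1.989,5.000)–(1.000,5.186)
cell (2,3): code 0010 → (2.000,3.006)–(2.501,4.000)
cell (2,4): code 0001 → (2.501,4.000)–(2.000,4.996)
total: 10 segments, chained into 1 closed loop(s), length Σ = 7.286699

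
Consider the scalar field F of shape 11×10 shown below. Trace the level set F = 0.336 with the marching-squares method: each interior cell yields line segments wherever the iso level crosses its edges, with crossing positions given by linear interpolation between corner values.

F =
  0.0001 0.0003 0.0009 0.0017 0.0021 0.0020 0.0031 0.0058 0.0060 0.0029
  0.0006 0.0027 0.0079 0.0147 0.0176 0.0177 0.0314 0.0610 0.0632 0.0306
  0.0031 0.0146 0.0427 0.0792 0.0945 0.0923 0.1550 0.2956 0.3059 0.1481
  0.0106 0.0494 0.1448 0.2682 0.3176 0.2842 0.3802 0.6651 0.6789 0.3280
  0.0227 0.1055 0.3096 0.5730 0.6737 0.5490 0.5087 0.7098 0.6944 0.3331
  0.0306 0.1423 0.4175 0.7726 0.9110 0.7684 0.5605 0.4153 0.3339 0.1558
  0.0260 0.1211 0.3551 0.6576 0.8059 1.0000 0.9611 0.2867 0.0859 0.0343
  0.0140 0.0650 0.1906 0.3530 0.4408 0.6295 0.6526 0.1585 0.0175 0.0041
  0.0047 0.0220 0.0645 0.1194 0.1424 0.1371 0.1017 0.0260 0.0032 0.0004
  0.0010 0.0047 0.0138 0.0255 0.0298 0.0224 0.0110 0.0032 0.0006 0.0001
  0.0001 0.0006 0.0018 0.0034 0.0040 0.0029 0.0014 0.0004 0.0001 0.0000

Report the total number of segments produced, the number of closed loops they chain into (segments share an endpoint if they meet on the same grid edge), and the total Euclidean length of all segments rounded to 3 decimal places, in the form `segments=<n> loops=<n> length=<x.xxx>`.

segments=24 loops=1 length=20.417

cell (2,5): code 0100 → (2.804,6.000)–(3.000,5.540)
cell (2,6): code 1100 → (2.109,7.000)–(2.804,6.000)
cell (2,7): code 1100 → (2.081,8.000)–(2.109,7.000)
cell (2,8): code 1000 → (3.000,8.977)–(2.081,8.000)
cell (3,2): code 0100 → (3.222,3.000)–(4.000,2.100)
cell (3,3): code 1100 → (3.052,4.000)–(3.222,3.000)
cell (3,4): code 1100 → (3.196,5.000)–(3.052,4.000)
cell (3,5): code 1110 → (3.000,5.540)–(3.196,5.000)
cell (3,8): code 1001 → (4.000,8.992)–(3.000,8.977)
cell (4,1): code 0100 → (4.245,2.000)–(5.000,1.704)
cell (4,2): code 1110 → (4.000,2.100)–(4.245,2.000)
cell (4,7): code 1011 → (5.000,7.974)–(4.994,8.000)
cell (4,8): code 0001 → (4.994,8.000)–(4.000,8.992)
cell (5,1): code 0110 → (5.000,1.704)–(6.000,1.918)
cell (5,6): code 1011 → (6.000,6.927)–(5.617,7.000)
cell (5,7): code 0001 → (5.617,7.000)–(5.000,7.974)
cell (6,1): code 0010 → (6.000,1.918)–(6.116,2.000)
cell (6,2): code 0111 → (6.116,2.000)–(7.000,2.895)
cell (6,6): code 1001 → (7.000,6.641)–(6.000,6.927)
cell (7,2): code 0010 → (7.000,2.895)–(7.073,3.000)
cell (7,3): code 0011 → (7.073,3.000)–(7.351,4.000)
cell (7,4): code 0011 → (7.351,4.000)–(7.596,5.000)
cell (7,5): code 0011 → (7.596,5.000)–(7.575,6.000)
cell (7,6): code 0001 → (7.575,6.000)–(7.000,6.641)
total: 24 segments, chained into 1 closed loop(s), length Σ = 20.416822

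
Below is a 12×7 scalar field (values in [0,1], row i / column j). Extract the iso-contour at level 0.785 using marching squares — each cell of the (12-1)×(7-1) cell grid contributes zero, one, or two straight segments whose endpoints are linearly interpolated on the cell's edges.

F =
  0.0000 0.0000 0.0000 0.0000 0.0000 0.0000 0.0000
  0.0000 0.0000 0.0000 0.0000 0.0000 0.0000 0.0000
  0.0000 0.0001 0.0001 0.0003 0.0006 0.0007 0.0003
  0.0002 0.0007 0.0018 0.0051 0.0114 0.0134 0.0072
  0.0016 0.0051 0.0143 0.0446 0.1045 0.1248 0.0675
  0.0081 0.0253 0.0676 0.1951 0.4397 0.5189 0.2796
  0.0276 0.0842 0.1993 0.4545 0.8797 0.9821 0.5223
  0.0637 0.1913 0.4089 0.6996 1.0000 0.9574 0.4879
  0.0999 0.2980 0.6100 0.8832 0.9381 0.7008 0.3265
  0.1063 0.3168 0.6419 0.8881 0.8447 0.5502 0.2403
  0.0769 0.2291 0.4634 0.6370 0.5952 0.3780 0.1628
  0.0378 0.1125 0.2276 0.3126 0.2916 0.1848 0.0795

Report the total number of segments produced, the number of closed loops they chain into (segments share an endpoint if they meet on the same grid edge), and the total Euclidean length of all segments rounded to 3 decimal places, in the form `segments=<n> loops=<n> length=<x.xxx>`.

segments=14 loops=1 length=10.501

cell (5,3): code 0100 → (5.785,4.000)–(6.000,3.777)
cell (5,4): code 1100 → (5.574,5.000)–(5.785,4.000)
cell (5,5): code 1000 → (6.000,5.429)–(5.574,5.000)
cell (6,3): code 0110 → (6.000,3.777)–(7.000,3.284)
cell (6,5): code 1001 → (7.000,5.367)–(6.000,5.429)
cell (7,2): code 0100 → (7.465,3.000)–(8.000,2.641)
cell (7,3): code 1110 → (7.000,3.284)–(7.465,3.000)
cell (7,4): code 1011 → (8.000,4.645)–(7.672,5.000)
cell (7,5): code 0001 → (7.672,5.000)–(7.000,5.367)
cell (8,2): code 0110 → (8.000,2.641)–(9.000,2.581)
cell (8,4): code 1001 → (9.000,4.203)–(8.000,4.645)
cell (9,2): code 0010 → (9.000,2.581)–(9.411,3.000)
cell (9,3): code 0011 → (9.411,3.000)–(9.239,4.000)
cell (9,4): code 0001 → (9.239,4.000)–(9.000,4.203)
total: 14 segments, chained into 1 closed loop(s), length Σ = 10.500828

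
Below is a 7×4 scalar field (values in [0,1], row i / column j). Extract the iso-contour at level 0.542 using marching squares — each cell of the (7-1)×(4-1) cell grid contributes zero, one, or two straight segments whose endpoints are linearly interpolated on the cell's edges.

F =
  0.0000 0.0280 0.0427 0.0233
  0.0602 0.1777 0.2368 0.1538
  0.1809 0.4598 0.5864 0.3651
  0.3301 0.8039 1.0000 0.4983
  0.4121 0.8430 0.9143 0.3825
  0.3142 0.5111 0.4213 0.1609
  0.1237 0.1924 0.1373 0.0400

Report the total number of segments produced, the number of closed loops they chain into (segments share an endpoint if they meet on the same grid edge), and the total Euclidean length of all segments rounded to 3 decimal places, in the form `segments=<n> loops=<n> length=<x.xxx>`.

cell (1,1): code 0100 → (1.873,2.000)–(2.000,1.649)
cell (1,2): code 1000 → (2.000,2.201)–(1.873,2.000)
cell (2,0): code 0100 → (2.239,1.000)–(3.000,0.447)
cell (2,1): code 1110 → (2.000,1.649)–(2.239,1.000)
cell (2,2): code 1001 → (3.000,2.913)–(2.000,2.201)
cell (3,0): code 0110 → (3.000,0.447)–(4.000,0.301)
cell (3,2): code 1001 → (4.000,2.700)–(3.000,2.913)
cell (4,0): code 0010 → (4.000,0.301)–(4.907,1.000)
cell (4,1): code 0011 → (4.907,1.000)–(4.755,2.000)
cell (4,2): code 0001 → (4.755,2.000)–(4.000,2.700)
total: 10 segments, chained into 1 closed loop(s), length Σ = 8.689580

segments=10 loops=1 length=8.690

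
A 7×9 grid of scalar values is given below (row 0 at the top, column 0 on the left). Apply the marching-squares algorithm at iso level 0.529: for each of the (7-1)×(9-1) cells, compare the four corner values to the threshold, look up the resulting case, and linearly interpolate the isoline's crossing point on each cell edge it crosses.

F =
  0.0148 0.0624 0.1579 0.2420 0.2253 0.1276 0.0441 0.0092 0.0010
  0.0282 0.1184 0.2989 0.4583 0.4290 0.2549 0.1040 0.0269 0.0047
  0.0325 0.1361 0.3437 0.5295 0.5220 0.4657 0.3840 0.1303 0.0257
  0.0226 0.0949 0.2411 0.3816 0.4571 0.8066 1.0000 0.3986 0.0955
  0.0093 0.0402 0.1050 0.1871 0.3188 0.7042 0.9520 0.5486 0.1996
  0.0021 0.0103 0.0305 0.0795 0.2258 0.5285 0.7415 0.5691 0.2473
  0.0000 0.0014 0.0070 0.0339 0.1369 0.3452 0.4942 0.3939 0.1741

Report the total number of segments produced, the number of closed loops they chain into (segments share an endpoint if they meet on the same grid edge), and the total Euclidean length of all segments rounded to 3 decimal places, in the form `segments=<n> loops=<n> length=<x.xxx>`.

segments=16 loops=2 length=10.335

cell (1,2): code 0100 → (1.993,3.000)–(2.000,2.997)
cell (1,3): code 1000 → (2.000,3.067)–(1.993,3.000)
cell (2,2): code 0010 → (2.000,2.997)–(2.003,3.000)
cell (2,3): code 0001 → (2.003,3.000)–(2.000,3.067)
cell (2,4): code 0100 → (2.186,5.000)–(3.000,4.206)
cell (2,5): code 1100 → (2.235,6.000)–(2.186,5.000)
cell (2,6): code 1000 → (3.000,6.783)–(2.235,6.000)
cell (3,4): code 0110 → (3.000,4.206)–(4.000,4.545)
cell (3,6): code 1101 → (3.869,7.000)–(3.000,6.783)
cell (3,7): code 1000 → (4.000,7.056)–(3.869,7.000)
cell (4,4): code 0010 → (4.000,4.545)–(4.997,5.000)
cell (4,5): code 0111 → (4.997,5.000)–(5.000,5.002)
cell (4,7): code 1001 → (5.000,7.125)–(4.000,7.056)
cell (5,5): code 0010 → (5.000,5.002)–(5.859,6.000)
cell (5,6): code 0011 → (5.859,6.000)–(5.229,7.000)
cell (5,7): code 0001 → (5.229,7.000)–(5.000,7.125)
total: 16 segments, chained into 2 closed loop(s), length Σ = 10.334564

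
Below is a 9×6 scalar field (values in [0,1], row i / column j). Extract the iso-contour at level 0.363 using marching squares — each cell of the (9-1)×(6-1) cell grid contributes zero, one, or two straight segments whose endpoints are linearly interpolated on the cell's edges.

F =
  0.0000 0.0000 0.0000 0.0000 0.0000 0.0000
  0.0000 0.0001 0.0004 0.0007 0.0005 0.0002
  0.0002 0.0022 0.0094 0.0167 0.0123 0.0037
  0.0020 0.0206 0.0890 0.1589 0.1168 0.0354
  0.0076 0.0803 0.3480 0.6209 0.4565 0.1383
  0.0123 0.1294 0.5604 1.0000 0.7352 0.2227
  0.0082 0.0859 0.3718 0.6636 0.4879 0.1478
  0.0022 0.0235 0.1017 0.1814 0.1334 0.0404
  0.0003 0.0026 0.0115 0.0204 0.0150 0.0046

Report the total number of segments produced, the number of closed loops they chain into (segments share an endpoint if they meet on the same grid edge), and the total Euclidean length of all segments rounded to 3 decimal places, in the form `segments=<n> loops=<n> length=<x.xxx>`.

cell (3,2): code 0100 → (3.442,3.000)–(4.000,2.055)
cell (3,3): code 1100 → (3.725,4.000)–(3.442,3.000)
cell (3,4): code 1000 → (4.000,4.294)–(3.725,4.000)
cell (4,1): code 0100 → (4.071,2.000)–(5.000,1.542)
cell (4,2): code 1110 → (4.000,2.055)–(4.071,2.000)
cell (4,4): code 1001 → (5.000,4.726)–(4.000,4.294)
cell (5,1): code 0110 → (5.000,1.542)–(6.000,1.969)
cell (5,4): code 1001 → (6.000,4.367)–(5.000,4.726)
cell (6,1): code 0010 → (6.000,1.969)–(6.033,2.000)
cell (6,2): code 0011 → (6.033,2.000)–(6.623,3.000)
cell (6,3): code 0011 → (6.623,3.000)–(6.352,4.000)
cell (6,4): code 0001 → (6.352,4.000)–(6.000,4.367)
total: 12 segments, chained into 1 closed loop(s), length Σ = 9.655802

segments=12 loops=1 length=9.656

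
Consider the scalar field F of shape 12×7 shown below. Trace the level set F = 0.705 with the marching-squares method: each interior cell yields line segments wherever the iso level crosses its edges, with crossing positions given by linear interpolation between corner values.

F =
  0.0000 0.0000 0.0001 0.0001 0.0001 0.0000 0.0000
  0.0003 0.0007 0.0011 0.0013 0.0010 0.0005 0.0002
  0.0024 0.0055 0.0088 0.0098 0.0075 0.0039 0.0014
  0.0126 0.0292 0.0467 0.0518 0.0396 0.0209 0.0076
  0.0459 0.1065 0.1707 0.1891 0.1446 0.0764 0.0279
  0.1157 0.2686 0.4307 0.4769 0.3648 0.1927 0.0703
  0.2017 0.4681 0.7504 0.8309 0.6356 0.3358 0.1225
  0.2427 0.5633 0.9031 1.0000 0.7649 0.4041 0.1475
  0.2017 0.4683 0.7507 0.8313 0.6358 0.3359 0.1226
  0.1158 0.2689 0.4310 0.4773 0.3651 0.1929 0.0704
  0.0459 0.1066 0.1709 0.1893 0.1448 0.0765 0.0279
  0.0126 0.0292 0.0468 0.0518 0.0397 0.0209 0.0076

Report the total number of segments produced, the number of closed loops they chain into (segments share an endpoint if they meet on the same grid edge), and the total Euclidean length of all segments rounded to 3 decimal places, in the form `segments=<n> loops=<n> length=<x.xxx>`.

cell (5,1): code 0100 → (5.858,2.000)–(6.000,1.839)
cell (5,2): code 1100 → (5.644,3.000)–(5.858,2.000)
cell (5,3): code 1000 → (6.000,3.645)–(5.644,3.000)
cell (6,1): code 0110 → (6.000,1.839)–(7.000,1.417)
cell (6,3): code 1101 → (6.537,4.000)–(6.000,3.645)
cell (6,4): code 1000 → (7.000,4.166)–(6.537,4.000)
cell (7,1): code 0110 → (7.000,1.417)–(8.000,1.838)
cell (7,3): code 1011 → (8.000,3.646)–(7.464,4.000)
cell (7,4): code 0001 → (7.464,4.000)–(7.000,4.166)
cell (8,1): code 0010 → (8.000,1.838)–(8.143,2.000)
cell (8,2): code 0011 → (8.143,2.000)–(8.357,3.000)
cell (8,3): code 0001 → (8.357,3.000)–(8.000,3.646)
total: 12 segments, chained into 1 closed loop(s), length Σ = 8.391381

segments=12 loops=1 length=8.391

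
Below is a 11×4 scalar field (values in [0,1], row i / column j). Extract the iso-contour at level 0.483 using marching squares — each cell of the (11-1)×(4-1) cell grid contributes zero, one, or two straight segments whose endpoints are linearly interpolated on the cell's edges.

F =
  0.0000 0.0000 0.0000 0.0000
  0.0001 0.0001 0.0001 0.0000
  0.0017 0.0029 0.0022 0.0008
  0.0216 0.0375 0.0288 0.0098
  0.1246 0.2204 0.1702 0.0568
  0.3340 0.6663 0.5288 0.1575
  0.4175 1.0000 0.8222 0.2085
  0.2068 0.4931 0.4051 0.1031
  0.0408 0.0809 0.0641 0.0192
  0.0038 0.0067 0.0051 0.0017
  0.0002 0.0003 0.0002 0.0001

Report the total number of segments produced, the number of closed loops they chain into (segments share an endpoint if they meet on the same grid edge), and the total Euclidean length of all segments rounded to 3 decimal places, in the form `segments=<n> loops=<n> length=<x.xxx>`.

segments=10 loops=1 length=7.410

cell (4,0): code 0100 → (4.589,1.000)–(5.000,0.448)
cell (4,1): code 1100 → (4.872,2.000)–(4.589,1.000)
cell (4,2): code 1000 → (5.000,2.123)–(4.872,2.000)
cell (5,0): code 0110 → (5.000,0.448)–(6.000,0.112)
cell (5,2): code 1001 → (6.000,2.553)–(5.000,2.123)
cell (6,0): code 0110 → (6.000,0.112)–(7.000,0.965)
cell (6,1): code 1011 → (7.000,1.115)–(6.813,2.000)
cell (6,2): code 0001 → (6.813,2.000)–(6.000,2.553)
cell (7,0): code 0010 → (7.000,0.965)–(7.025,1.000)
cell (7,1): code 0001 → (7.025,1.000)–(7.000,1.115)
total: 10 segments, chained into 1 closed loop(s), length Σ = 7.410293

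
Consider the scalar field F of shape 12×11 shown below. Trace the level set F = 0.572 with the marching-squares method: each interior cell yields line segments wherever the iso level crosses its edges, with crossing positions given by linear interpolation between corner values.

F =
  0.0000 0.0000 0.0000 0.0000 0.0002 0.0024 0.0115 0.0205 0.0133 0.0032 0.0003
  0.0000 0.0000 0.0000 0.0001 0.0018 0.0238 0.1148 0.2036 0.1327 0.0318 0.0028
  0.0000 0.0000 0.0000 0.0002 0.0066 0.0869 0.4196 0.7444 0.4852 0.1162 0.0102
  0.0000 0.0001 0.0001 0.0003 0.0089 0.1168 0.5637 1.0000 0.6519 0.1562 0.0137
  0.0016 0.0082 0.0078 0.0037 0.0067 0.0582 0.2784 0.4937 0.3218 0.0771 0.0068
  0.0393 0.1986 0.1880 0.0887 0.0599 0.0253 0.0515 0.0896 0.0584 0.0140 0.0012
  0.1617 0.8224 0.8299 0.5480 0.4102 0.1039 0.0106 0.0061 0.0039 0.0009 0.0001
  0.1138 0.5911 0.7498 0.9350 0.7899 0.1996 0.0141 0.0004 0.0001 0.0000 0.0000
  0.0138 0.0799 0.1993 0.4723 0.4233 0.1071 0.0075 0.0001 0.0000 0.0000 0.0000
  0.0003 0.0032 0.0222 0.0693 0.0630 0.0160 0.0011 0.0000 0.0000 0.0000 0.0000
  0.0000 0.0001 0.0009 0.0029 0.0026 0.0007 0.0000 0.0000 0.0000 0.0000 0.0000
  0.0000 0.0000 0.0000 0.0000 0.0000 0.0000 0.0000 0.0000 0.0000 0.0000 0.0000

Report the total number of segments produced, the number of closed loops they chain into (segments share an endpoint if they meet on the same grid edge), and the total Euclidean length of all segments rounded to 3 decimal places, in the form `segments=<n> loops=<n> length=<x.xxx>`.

segments=20 loops=2 length=15.705

cell (1,6): code 0100 → (1.681,7.000)–(2.000,6.469)
cell (1,7): code 1000 → (2.000,7.665)–(1.681,7.000)
cell (2,6): code 0110 → (2.000,6.469)–(3.000,6.019)
cell (2,7): code 1101 → (2.521,8.000)–(2.000,7.665)
cell (2,8): code 1000 → (3.000,8.161)–(2.521,8.000)
cell (3,6): code 0010 → (3.000,6.019)–(3.845,7.000)
cell (3,7): code 0011 → (3.845,7.000)–(3.242,8.000)
cell (3,8): code 0001 → (3.242,8.000)–(3.000,8.161)
cell (5,0): code 0100 → (5.599,1.000)–(6.000,0.621)
cell (5,1): code 1100 → (5.598,2.000)–(5.599,1.000)
cell (5,2): code 1000 → (6.000,2.915)–(5.598,2.000)
cell (6,0): code 0110 → (6.000,0.621)–(7.000,0.960)
cell (6,2): code 1101 → (6.062,3.000)–(6.000,2.915)
cell (6,3): code 1100 → (6.426,4.000)–(6.062,3.000)
cell (6,4): code 1000 → (7.000,4.369)–(6.426,4.000)
cell (7,0): code 0010 → (7.000,0.960)–(7.037,1.000)
cell (7,1): code 0011 → (7.037,1.000)–(7.323,2.000)
cell (7,2): code 0011 → (7.323,2.000)–(7.785,3.000)
cell (7,3): code 0011 → (7.785,3.000)–(7.594,4.000)
cell (7,4): code 0001 → (7.594,4.000)–(7.000,4.369)
total: 20 segments, chained into 2 closed loop(s), length Σ = 15.704573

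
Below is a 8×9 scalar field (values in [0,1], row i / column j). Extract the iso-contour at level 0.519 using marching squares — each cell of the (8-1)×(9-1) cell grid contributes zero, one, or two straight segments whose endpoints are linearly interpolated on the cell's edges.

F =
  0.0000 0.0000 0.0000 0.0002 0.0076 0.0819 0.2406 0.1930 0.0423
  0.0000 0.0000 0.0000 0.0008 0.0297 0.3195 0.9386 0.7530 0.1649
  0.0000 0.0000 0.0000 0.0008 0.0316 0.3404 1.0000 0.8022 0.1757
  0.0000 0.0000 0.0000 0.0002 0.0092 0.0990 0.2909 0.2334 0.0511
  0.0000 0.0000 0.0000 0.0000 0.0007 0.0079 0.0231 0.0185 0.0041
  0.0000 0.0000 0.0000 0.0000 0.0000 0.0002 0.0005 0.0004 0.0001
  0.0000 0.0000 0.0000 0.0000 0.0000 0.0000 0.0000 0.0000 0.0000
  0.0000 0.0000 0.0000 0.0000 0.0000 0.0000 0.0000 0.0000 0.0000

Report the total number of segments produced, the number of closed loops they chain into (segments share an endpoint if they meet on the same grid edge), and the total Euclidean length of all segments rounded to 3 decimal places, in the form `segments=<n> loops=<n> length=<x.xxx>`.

cell (0,5): code 0100 → (0.399,6.000)–(1.000,5.322)
cell (0,6): code 1100 → (0.582,7.000)–(0.399,6.000)
cell (0,7): code 1000 → (1.000,7.398)–(0.582,7.000)
cell (1,5): code 0110 → (1.000,5.322)–(2.000,5.271)
cell (1,7): code 1001 → (2.000,7.452)–(1.000,7.398)
cell (2,5): code 0010 → (2.000,5.271)–(2.678,6.000)
cell (2,6): code 0011 → (2.678,6.000)–(2.498,7.000)
cell (2,7): code 0001 → (2.498,7.000)–(2.000,7.452)
total: 8 segments, chained into 1 closed loop(s), length Σ = 7.186955

segments=8 loops=1 length=7.187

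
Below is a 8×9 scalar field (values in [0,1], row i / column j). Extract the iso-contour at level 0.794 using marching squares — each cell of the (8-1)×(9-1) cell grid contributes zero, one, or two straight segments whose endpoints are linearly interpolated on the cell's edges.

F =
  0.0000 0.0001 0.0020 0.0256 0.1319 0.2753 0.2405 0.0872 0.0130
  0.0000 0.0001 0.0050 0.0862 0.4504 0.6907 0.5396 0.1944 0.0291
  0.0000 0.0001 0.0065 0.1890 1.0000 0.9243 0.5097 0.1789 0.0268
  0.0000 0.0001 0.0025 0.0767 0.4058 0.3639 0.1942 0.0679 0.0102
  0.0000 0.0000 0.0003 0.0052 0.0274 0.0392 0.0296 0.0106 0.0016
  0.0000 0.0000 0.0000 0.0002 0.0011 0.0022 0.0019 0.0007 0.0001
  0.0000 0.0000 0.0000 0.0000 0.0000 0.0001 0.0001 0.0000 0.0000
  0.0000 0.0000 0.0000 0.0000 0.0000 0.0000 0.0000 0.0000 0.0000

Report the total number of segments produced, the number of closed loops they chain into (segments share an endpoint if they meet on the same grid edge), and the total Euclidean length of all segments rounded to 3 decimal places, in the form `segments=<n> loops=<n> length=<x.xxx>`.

segments=6 loops=1 length=3.937

cell (1,3): code 0100 → (1.625,4.000)–(2.000,3.746)
cell (1,4): code 1100 → (1.442,5.000)–(1.625,4.000)
cell (1,5): code 1000 → (2.000,5.314)–(1.442,5.000)
cell (2,3): code 0010 → (2.000,3.746)–(2.347,4.000)
cell (2,4): code 0011 → (2.347,4.000)–(2.233,5.000)
cell (2,5): code 0001 → (2.233,5.000)–(2.000,5.314)
total: 6 segments, chained into 1 closed loop(s), length Σ = 3.936831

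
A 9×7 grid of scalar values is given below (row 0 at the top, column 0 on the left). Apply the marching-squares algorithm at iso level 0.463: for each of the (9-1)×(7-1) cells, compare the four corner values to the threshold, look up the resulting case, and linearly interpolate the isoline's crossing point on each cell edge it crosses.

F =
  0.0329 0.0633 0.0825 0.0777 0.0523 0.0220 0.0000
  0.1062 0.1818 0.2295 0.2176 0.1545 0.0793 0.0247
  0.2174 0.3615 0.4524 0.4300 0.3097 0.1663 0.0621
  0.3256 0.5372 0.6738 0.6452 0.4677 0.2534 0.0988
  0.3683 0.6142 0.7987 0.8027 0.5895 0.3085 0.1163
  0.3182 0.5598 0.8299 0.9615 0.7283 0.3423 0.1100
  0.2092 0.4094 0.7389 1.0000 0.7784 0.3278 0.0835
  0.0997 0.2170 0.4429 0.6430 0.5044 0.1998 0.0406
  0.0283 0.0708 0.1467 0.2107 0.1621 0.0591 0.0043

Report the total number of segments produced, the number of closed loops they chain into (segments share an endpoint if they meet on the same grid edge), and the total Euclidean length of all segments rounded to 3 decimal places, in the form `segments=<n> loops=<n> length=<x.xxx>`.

cell (2,0): code 0100 → (2.578,1.000)–(3.000,0.649)
cell (2,1): code 1100 → (2.048,2.000)–(2.578,1.000)
cell (2,2): code 1100 → (2.153,3.000)–(2.048,2.000)
cell (2,3): code 1100 → (2.970,4.000)–(2.153,3.000)
cell (2,4): code 1000 → (3.000,4.022)–(2.970,4.000)
cell (3,0): code 0110 → (3.000,0.649)–(4.000,0.385)
cell (3,4): code 1001 → (4.000,4.450)–(3.000,4.022)
cell (4,0): code 0110 → (4.000,0.385)–(5.000,0.599)
cell (4,4): code 1001 → (5.000,4.687)–(4.000,4.450)
cell (5,0): code 0010 → (5.000,0.599)–(5.644,1.000)
cell (5,1): code 0111 → (5.644,1.000)–(6.000,1.163)
cell (5,4): code 1001 → (6.000,4.700)–(5.000,4.687)
cell (6,1): code 0010 → (6.000,1.163)–(6.932,2.000)
cell (6,2): code 0111 → (6.932,2.000)–(7.000,2.100)
cell (6,4): code 1001 → (7.000,4.136)–(6.000,4.700)
cell (7,2): code 0010 → (7.000,2.100)–(7.416,3.000)
cell (7,3): code 0011 → (7.416,3.000)–(7.121,4.000)
cell (7,4): code 0001 → (7.121,4.000)–(7.000,4.136)
total: 18 segments, chained into 1 closed loop(s), length Σ = 15.075126

segments=18 loops=1 length=15.075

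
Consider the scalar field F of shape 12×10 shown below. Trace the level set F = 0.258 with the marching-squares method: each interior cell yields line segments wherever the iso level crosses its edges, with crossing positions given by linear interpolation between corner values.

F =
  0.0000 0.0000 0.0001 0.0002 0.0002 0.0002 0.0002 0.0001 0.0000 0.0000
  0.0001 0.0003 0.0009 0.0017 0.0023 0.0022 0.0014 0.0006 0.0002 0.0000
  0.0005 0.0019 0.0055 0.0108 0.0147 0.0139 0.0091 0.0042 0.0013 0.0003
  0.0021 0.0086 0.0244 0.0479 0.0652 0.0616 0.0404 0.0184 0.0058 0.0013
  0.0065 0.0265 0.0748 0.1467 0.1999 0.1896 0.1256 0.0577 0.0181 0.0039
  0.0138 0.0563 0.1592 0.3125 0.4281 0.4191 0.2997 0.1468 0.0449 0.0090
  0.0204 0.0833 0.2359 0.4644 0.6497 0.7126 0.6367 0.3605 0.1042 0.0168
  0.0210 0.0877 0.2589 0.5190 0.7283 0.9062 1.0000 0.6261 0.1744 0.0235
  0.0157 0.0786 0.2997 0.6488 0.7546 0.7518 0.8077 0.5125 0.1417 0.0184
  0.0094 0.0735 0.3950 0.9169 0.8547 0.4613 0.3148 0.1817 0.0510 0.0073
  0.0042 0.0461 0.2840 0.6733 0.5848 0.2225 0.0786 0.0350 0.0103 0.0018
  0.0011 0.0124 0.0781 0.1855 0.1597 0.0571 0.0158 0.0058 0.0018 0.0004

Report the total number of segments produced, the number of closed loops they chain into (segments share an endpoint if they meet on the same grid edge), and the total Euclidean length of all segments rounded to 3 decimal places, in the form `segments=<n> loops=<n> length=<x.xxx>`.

cell (4,2): code 0100 → (4.671,3.000)–(5.000,2.644)
cell (4,3): code 1100 → (4.255,4.000)–(4.671,3.000)
cell (4,4): code 1100 → (4.298,5.000)–(4.255,4.000)
cell (4,5): code 1100 → (4.760,6.000)–(4.298,5.000)
cell (4,6): code 1000 → (5.000,6.273)–(4.760,6.000)
cell (5,2): code 0110 → (5.000,2.644)–(6.000,2.097)
cell (5,6): code 1101 → (5.520,7.000)–(5.000,6.273)
cell (5,7): code 1000 → (6.000,7.400)–(5.520,7.000)
cell (6,1): code 0100 → (6.961,2.000)–(7.000,1.995)
cell (6,2): code 1110 → (6.000,2.097)–(6.961,2.000)
cell (6,7): code 1001 → (7.000,7.815)–(6.000,7.400)
cell (7,1): code 0110 → (7.000,1.995)–(8.000,1.811)
cell (7,7): code 1001 → (8.000,7.686)–(7.000,7.815)
cell (8,1): code 0110 → (8.000,1.811)–(9.000,1.574)
cell (8,6): code 1011 → (9.000,6.427)–(8.769,7.000)
cell (8,7): code 0001 → (8.769,7.000)–(8.000,7.686)
cell (9,1): code 0110 → (9.000,1.574)–(10.000,1.891)
cell (9,4): code 1011 → (10.000,4.902)–(9.851,5.000)
cell (9,5): code 0011 → (9.851,5.000)–(9.240,6.000)
cell (9,6): code 0001 → (9.240,6.000)–(9.000,6.427)
cell (10,1): code 0010 → (10.000,1.891)–(10.126,2.000)
cell (10,2): code 0011 → (10.126,2.000)–(10.851,3.000)
cell (10,3): code 0011 → (10.851,3.000)–(10.769,4.000)
cell (10,4): code 0001 → (10.769,4.000)–(10.000,4.902)
total: 24 segments, chained into 1 closed loop(s), length Σ = 19.961186

segments=24 loops=1 length=19.961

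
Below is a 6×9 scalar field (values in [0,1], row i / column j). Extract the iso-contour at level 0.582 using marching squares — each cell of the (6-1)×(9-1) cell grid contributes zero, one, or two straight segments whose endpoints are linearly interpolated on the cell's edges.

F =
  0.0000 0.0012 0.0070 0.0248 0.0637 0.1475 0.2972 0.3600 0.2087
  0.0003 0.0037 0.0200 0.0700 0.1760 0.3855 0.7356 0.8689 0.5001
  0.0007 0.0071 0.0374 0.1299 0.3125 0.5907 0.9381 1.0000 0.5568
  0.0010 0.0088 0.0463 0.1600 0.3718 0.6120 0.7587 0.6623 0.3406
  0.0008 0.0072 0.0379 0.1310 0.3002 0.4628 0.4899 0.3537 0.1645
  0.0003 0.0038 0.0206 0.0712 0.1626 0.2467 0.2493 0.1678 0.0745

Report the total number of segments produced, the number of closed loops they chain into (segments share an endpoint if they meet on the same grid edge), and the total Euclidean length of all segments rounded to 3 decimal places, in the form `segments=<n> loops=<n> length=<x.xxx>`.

cell (0,5): code 0100 → (0.650,6.000)–(1.000,5.561)
cell (0,6): code 1100 → (0.436,7.000)–(0.650,6.000)
cell (0,7): code 1000 → (1.000,7.778)–(0.436,7.000)
cell (1,4): code 0100 → (1.958,5.000)–(2.000,4.969)
cell (1,5): code 1110 → (1.000,5.561)–(1.958,5.000)
cell (1,7): code 1001 → (2.000,7.943)–(1.000,7.778)
cell (2,4): code 0110 → (2.000,4.969)–(3.000,4.875)
cell (2,7): code 1001 → (3.000,7.250)–(2.000,7.943)
cell (3,4): code 0010 → (3.000,4.875)–(3.201,5.000)
cell (3,5): code 0011 → (3.201,5.000)–(3.657,6.000)
cell (3,6): code 0011 → (3.657,6.000)–(3.260,7.000)
cell (3,7): code 0001 → (3.260,7.000)–(3.000,7.250)
total: 12 segments, chained into 1 closed loop(s), length Σ = 9.714688

segments=12 loops=1 length=9.715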